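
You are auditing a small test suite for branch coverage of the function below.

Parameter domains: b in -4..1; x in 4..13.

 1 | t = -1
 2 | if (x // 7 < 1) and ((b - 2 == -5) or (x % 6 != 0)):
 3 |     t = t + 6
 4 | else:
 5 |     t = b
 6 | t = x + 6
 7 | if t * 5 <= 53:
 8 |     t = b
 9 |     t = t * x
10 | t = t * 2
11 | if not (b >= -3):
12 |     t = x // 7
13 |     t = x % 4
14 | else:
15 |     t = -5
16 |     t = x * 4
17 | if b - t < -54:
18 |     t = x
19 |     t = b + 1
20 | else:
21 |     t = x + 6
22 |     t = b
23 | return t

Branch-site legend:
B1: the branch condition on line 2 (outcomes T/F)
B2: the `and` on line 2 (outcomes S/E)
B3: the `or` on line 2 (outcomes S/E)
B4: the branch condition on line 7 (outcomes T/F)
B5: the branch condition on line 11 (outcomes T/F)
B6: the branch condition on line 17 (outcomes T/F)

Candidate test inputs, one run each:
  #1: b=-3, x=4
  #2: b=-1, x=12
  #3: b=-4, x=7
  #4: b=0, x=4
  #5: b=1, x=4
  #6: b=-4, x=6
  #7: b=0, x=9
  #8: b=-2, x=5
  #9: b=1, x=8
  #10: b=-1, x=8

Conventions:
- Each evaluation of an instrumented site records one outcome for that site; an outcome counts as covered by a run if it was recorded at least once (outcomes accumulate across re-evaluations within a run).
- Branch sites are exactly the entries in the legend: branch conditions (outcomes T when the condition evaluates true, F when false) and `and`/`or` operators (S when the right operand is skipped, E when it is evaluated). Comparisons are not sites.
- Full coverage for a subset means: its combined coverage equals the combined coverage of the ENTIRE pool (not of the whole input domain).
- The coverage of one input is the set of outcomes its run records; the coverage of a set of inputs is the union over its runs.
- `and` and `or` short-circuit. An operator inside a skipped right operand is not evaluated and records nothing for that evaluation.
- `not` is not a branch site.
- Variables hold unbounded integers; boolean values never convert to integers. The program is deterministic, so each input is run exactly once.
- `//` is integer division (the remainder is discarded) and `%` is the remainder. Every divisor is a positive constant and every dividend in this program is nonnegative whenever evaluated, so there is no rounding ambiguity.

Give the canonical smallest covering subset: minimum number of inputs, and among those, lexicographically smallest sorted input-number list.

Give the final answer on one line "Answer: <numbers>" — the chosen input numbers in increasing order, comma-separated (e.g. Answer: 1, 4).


run #1 (b=-3, x=4) records B1=T, B2=E, B3=S, B4=T, B5=F, B6=F
run #2 (b=-1, x=12) records B1=F, B2=S, B4=F, B5=F, B6=F
run #3 (b=-4, x=7) records B1=F, B2=S, B4=F, B5=T, B6=F
run #4 (b=0, x=4) records B1=T, B2=E, B3=E, B4=T, B5=F, B6=F
run #5 (b=1, x=4) records B1=T, B2=E, B3=E, B4=T, B5=F, B6=F
run #6 (b=-4, x=6) records B1=F, B2=E, B3=E, B4=F, B5=T, B6=F
run #7 (b=0, x=9) records B1=F, B2=S, B4=F, B5=F, B6=F
run #8 (b=-2, x=5) records B1=T, B2=E, B3=E, B4=F, B5=F, B6=F
run #9 (b=1, x=8) records B1=F, B2=S, B4=F, B5=F, B6=F
run #10 (b=-1, x=8) records B1=F, B2=S, B4=F, B5=F, B6=F
union over all inputs: B1=T, B1=F, B2=S, B2=E, B3=S, B3=E, B4=T, B4=F, B5=T, B5=F, B6=F (11 outcomes)
size 1 is not enough: best union over all size-1 subsets is 6/11
size 2 is not enough: best union over all size-2 subsets is 10/11
size 3: inputs {1, 2, 6} cover all 11 outcomes, and no lexicographically smaller subset of this size does
Answer: 1, 2, 6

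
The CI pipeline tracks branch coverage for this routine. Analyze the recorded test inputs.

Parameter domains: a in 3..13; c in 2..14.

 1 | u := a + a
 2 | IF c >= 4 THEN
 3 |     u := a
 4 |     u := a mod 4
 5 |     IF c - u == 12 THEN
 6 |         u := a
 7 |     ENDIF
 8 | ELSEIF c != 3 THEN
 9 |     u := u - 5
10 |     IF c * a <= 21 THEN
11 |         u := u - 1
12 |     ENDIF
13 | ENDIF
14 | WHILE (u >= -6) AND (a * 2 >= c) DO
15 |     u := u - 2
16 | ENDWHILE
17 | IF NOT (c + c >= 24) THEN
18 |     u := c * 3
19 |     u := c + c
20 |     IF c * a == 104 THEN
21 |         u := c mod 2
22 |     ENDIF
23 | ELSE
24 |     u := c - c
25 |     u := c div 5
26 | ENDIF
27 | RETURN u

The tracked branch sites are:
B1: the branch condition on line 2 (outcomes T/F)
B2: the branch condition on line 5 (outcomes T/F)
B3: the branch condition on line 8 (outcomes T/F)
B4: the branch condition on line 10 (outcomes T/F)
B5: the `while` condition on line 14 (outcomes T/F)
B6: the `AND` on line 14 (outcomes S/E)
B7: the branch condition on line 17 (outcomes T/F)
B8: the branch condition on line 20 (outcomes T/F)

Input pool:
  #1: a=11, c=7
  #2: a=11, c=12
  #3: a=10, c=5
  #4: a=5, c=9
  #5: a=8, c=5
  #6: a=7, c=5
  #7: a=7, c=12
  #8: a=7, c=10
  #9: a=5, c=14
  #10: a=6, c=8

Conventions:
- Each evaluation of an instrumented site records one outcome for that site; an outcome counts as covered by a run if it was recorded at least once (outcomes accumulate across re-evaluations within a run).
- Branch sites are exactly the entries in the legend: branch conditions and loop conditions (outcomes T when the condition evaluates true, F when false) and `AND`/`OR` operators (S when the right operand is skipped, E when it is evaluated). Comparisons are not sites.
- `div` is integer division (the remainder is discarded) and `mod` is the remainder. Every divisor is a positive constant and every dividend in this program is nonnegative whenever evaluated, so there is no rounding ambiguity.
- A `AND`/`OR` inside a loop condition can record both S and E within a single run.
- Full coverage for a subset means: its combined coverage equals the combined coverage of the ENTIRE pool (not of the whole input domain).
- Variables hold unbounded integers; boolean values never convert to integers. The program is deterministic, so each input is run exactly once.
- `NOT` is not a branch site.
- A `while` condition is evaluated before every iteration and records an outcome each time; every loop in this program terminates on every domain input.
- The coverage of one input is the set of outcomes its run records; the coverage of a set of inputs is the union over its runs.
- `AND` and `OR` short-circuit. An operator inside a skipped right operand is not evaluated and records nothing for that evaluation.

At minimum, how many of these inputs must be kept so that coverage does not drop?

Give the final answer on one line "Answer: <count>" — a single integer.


input #1 (a=11, c=7): covers B1=T, B2=F, B5=T, B5=F, B6=S, B6=E, B7=T, B8=F
input #2 (a=11, c=12): covers B1=T, B2=F, B5=T, B5=F, B6=S, B6=E, B7=F
input #3 (a=10, c=5): covers B1=T, B2=F, B5=T, B5=F, B6=S, B6=E, B7=T, B8=F
input #4 (a=5, c=9): covers B1=T, B2=F, B5=T, B5=F, B6=S, B6=E, B7=T, B8=F
input #5 (a=8, c=5): covers B1=T, B2=F, B5=T, B5=F, B6=S, B6=E, B7=T, B8=F
input #6 (a=7, c=5): covers B1=T, B2=F, B5=T, B5=F, B6=S, B6=E, B7=T, B8=F
input #7 (a=7, c=12): covers B1=T, B2=F, B5=T, B5=F, B6=S, B6=E, B7=F
input #8 (a=7, c=10): covers B1=T, B2=F, B5=T, B5=F, B6=S, B6=E, B7=T, B8=F
input #9 (a=5, c=14): covers B1=T, B2=F, B5=F, B6=E, B7=F
input #10 (a=6, c=8): covers B1=T, B2=F, B5=T, B5=F, B6=S, B6=E, B7=T, B8=F
pool-wide coverage (9 outcomes): B1=T, B2=F, B5=T, B5=F, B6=S, B6=E, B7=T, B7=F, B8=F
checked all size-1 subsets: none covers 9 outcomes (max 8/9)
at size 2, {1, 2} reaches all 9 outcomes; every lexicographically earlier size-2 subset fails
Answer: 2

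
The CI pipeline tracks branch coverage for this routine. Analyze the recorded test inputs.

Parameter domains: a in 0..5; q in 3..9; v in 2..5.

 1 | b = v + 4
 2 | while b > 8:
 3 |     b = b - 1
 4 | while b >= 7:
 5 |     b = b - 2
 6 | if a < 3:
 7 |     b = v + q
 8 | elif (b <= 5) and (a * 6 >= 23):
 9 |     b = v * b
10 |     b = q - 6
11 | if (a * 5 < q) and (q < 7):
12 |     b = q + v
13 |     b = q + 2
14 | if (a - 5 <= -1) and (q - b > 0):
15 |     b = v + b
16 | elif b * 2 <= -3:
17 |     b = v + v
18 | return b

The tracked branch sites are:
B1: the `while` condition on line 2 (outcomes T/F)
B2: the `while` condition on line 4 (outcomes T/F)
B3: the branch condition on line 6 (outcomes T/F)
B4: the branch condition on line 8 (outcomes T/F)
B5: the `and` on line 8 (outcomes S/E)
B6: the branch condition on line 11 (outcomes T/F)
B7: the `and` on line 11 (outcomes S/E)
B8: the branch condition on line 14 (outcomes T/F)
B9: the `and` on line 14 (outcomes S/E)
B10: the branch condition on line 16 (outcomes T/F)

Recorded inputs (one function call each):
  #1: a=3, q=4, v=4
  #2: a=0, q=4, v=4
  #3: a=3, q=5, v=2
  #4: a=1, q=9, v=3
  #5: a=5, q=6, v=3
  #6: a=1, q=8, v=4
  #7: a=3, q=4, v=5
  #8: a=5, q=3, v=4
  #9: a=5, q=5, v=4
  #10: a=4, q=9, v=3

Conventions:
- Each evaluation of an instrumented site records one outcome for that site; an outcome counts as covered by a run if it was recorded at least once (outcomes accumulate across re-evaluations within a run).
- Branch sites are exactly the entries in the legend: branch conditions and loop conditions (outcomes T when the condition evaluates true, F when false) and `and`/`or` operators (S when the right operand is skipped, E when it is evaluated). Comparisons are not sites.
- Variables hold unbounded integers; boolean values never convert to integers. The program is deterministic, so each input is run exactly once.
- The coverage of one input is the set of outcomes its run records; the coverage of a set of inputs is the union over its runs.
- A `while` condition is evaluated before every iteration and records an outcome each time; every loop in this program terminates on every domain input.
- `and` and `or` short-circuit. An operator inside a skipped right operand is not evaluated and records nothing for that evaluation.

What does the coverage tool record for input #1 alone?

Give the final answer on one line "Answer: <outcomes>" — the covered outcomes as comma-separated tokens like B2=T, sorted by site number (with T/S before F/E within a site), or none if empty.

Tracing the run of input #1 (a=3, q=4, v=4):
  B1->F, B2->T, B2->F, B3->F, B5->S, B4->F, B7->S, B6->F, B9->E, B8->F
  B10->F
distinct outcomes covered: B1=F, B2=T, B2=F, B3=F, B4=F, B5=S, B6=F, B7=S, B8=F, B9=E, B10=F

Answer: B1=F, B2=T, B2=F, B3=F, B4=F, B5=S, B6=F, B7=S, B8=F, B9=E, B10=F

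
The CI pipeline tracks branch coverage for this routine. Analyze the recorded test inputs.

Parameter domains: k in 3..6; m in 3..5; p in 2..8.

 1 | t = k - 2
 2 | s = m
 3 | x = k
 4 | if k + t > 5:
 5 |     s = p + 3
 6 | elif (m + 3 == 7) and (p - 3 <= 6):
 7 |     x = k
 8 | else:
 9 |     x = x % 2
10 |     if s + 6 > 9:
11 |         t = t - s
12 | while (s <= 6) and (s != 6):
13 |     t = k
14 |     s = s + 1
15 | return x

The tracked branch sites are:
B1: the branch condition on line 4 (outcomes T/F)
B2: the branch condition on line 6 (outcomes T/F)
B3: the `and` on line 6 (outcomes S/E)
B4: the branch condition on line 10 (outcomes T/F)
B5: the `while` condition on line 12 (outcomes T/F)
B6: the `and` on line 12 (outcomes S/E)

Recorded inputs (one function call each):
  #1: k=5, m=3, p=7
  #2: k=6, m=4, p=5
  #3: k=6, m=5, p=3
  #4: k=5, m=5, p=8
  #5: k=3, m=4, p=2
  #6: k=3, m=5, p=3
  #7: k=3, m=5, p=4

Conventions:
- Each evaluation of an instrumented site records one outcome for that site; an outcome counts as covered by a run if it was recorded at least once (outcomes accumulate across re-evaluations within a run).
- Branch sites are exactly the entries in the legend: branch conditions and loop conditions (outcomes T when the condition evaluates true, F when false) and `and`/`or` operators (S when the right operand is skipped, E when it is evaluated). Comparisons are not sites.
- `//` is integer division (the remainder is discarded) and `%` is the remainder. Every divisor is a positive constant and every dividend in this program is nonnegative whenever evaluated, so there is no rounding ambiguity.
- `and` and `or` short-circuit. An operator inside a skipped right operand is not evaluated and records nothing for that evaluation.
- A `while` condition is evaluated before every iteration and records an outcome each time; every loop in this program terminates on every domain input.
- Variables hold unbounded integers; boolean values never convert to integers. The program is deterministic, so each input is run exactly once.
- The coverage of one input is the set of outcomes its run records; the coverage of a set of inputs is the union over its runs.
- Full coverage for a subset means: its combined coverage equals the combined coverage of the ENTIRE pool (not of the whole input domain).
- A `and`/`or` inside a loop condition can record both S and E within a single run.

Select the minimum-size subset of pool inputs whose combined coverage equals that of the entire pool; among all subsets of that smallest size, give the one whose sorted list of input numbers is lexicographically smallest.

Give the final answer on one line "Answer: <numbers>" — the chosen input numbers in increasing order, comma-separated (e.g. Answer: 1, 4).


test 1 (k=5, m=3, p=7) fires B1->T, B6->S, B5->F; hits B1=T, B5=F, B6=S
test 2 (k=6, m=4, p=5) fires B1->T, B6->S, B5->F; hits B1=T, B5=F, B6=S
test 3 (k=6, m=5, p=3) fires B1->T, B6->E, B5->F; hits B1=T, B5=F, B6=E
test 4 (k=5, m=5, p=8) fires B1->T, B6->S, B5->F; hits B1=T, B5=F, B6=S
test 5 (k=3, m=4, p=2) fires B1->F, B3->E, B2->T, B6->E, B5->T, B6->E, B5->T, B6->E, B5->F; hits B1=F, B2=T, B3=E, B5=T, B5=F, B6=E
test 6 (k=3, m=5, p=3) fires B1->F, B3->S, B2->F, B4->T, B6->E, B5->T, B6->E, B5->F; hits B1=F, B2=F, B3=S, B4=T, B5=T, B5=F, B6=E
test 7 (k=3, m=5, p=4) fires B1->F, B3->S, B2->F, B4->T, B6->E, B5->T, B6->E, B5->F; hits B1=F, B2=F, B3=S, B4=T, B5=T, B5=F, B6=E
pool-wide coverage (11 outcomes): B1=T, B1=F, B2=T, B2=F, B3=S, B3=E, B4=T, B5=T, B5=F, B6=S, B6=E
checked all size-1 subsets: none covers 11 outcomes (max 7/11)
checked all size-2 subsets: none covers 11 outcomes (max 9/11)
the canonical winner is {1, 5, 6}: size 3, full 11-outcome coverage, earliest index list among size-3 covers
Answer: 1, 5, 6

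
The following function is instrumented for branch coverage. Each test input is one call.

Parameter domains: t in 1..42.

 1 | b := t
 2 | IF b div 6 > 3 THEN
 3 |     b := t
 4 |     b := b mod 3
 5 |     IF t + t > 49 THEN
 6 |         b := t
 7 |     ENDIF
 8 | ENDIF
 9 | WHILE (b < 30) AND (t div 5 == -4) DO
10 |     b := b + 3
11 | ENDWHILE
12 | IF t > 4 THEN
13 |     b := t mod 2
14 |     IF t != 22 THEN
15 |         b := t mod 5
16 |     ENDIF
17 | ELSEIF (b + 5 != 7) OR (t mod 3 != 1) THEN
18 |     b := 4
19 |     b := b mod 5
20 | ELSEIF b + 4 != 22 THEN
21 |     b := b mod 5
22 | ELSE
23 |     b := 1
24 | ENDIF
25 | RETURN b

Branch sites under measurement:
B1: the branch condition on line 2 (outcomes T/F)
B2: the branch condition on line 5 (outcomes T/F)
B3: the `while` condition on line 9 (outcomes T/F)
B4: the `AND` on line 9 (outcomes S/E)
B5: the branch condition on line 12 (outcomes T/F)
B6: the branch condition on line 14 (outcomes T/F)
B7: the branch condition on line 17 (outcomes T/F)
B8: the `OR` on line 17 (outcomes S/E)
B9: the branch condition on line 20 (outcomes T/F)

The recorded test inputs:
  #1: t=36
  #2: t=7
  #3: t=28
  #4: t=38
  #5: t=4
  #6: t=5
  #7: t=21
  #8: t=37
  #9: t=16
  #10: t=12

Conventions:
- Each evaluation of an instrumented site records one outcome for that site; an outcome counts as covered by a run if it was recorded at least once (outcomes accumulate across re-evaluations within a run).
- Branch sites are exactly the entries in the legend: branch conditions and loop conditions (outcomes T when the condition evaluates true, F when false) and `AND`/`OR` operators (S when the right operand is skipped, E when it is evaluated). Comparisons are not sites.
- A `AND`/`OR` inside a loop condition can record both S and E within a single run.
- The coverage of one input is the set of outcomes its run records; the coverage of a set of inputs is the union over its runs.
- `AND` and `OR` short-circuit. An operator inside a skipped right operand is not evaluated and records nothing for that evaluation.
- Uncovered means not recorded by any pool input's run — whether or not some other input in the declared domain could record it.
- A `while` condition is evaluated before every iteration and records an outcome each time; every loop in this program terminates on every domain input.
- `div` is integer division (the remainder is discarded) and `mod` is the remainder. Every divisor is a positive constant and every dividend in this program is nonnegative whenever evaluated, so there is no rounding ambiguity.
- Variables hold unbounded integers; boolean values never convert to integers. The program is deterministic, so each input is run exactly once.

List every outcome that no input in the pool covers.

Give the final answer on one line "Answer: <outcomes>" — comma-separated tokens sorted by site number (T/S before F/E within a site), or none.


input #1, t=36: events B1->T, B2->T, B4->S, B3->F, B5->T, B6->T; outcomes B1=T, B2=T, B3=F, B4=S, B5=T, B6=T
input #2, t=7: events B1->F, B4->E, B3->F, B5->T, B6->T; outcomes B1=F, B3=F, B4=E, B5=T, B6=T
input #3, t=28: events B1->T, B2->T, B4->E, B3->F, B5->T, B6->T; outcomes B1=T, B2=T, B3=F, B4=E, B5=T, B6=T
input #4, t=38: events B1->T, B2->T, B4->S, B3->F, B5->T, B6->T; outcomes B1=T, B2=T, B3=F, B4=S, B5=T, B6=T
input #5, t=4: events B1->F, B4->E, B3->F, B5->F, B8->S, B7->T; outcomes B1=F, B3=F, B4=E, B5=F, B7=T, B8=S
input #6, t=5: events B1->F, B4->E, B3->F, B5->T, B6->T; outcomes B1=F, B3=F, B4=E, B5=T, B6=T
input #7, t=21: events B1->F, B4->E, B3->F, B5->T, B6->T; outcomes B1=F, B3=F, B4=E, B5=T, B6=T
input #8, t=37: events B1->T, B2->T, B4->S, B3->F, B5->T, B6->T; outcomes B1=T, B2=T, B3=F, B4=S, B5=T, B6=T
input #9, t=16: events B1->F, B4->E, B3->F, B5->T, B6->T; outcomes B1=F, B3=F, B4=E, B5=T, B6=T
input #10, t=12: events B1->F, B4->E, B3->F, B5->T, B6->T; outcomes B1=F, B3=F, B4=E, B5=T, B6=T
union over the pool: B1=T, B1=F, B2=T, B3=F, B4=S, B4=E, B5=T, B5=F, B6=T, B7=T, B8=S
uncovered (7 of 18): B2=F, B3=T, B6=F, B7=F, B8=E, B9=T, B9=F
Answer: B2=F, B3=T, B6=F, B7=F, B8=E, B9=T, B9=F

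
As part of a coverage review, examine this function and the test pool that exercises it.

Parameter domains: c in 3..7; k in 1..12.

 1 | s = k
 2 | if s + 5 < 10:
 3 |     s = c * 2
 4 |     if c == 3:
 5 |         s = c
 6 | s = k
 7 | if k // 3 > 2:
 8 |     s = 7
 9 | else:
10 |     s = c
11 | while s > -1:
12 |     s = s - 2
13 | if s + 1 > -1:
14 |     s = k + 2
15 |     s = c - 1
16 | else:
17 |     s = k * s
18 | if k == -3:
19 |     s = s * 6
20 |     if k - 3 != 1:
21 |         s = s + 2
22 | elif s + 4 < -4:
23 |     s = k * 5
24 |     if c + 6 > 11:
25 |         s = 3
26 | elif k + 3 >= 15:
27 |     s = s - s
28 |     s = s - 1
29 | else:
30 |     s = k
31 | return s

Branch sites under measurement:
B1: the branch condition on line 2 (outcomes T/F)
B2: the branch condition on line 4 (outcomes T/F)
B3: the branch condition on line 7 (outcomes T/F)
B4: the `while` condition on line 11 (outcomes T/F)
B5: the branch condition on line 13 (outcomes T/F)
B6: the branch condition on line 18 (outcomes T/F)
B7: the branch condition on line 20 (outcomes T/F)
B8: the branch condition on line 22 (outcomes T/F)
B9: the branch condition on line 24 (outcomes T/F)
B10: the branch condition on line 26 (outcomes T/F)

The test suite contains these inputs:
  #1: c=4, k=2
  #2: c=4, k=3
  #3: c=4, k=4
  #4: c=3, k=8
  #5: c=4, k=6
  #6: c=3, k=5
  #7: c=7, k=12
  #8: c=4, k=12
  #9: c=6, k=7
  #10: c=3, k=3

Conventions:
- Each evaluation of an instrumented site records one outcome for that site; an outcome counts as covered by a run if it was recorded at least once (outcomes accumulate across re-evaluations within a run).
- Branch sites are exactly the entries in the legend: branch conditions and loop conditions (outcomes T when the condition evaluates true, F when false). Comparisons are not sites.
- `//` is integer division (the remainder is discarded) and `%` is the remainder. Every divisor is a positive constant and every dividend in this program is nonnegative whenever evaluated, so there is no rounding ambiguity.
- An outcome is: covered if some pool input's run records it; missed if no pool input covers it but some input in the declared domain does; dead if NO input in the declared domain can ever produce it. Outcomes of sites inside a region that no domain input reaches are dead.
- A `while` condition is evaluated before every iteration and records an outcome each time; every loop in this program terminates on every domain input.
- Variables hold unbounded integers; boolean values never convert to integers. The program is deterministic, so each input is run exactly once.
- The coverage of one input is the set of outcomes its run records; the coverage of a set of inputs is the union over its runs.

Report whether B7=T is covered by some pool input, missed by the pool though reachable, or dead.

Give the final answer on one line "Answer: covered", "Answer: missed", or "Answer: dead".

no pool input records B7=T
checking all 60 inputs in the declared domain: B7=T is never recorded -> dead

Answer: dead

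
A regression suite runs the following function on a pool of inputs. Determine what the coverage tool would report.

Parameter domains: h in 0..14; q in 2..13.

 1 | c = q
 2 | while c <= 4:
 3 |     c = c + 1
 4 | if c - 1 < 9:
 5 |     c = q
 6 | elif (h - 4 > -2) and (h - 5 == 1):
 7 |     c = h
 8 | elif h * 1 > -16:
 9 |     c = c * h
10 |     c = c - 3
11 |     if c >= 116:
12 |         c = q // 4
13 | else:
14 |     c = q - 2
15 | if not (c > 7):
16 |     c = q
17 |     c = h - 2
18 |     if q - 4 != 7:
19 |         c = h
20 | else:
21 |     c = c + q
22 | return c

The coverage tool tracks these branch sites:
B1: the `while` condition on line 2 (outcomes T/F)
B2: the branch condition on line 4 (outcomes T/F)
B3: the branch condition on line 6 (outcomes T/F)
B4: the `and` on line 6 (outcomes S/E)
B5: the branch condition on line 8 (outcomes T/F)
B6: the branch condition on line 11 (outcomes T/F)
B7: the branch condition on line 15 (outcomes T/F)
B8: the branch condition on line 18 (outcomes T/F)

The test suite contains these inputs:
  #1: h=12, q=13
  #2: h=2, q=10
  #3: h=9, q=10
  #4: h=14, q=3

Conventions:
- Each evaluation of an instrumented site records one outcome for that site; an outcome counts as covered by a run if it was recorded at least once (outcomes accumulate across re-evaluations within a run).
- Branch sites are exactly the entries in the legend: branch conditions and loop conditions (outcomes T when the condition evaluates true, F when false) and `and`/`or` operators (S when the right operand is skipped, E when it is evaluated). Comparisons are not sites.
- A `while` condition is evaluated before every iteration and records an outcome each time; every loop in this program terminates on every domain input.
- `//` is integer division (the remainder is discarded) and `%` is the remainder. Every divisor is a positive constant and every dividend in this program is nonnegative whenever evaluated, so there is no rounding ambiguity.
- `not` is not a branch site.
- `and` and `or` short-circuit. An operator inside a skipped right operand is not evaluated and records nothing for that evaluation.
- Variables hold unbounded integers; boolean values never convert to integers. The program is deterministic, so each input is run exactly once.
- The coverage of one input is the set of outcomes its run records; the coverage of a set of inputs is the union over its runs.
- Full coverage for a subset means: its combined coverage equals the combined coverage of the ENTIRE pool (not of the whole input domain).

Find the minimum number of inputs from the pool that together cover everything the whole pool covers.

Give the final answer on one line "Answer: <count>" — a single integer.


input #1, h=12, q=13: events B1->F, B2->F, B4->E, B3->F, B5->T, B6->T, B7->T, B8->T; outcomes B1=F, B2=F, B3=F, B4=E, B5=T, B6=T, B7=T, B8=T
input #2, h=2, q=10: events B1->F, B2->F, B4->S, B3->F, B5->T, B6->F, B7->F; outcomes B1=F, B2=F, B3=F, B4=S, B5=T, B6=F, B7=F
input #3, h=9, q=10: events B1->F, B2->F, B4->E, B3->F, B5->T, B6->F, B7->F; outcomes B1=F, B2=F, B3=F, B4=E, B5=T, B6=F, B7=F
input #4, h=14, q=3: events B1->T, B1->T, B1->F, B2->T, B7->T, B8->T; outcomes B1=T, B1=F, B2=T, B7=T, B8=T
pool-wide coverage (13 outcomes): B1=T, B1=F, B2=T, B2=F, B3=F, B4=S, B4=E, B5=T, B6=T, B6=F, B7=T, B7=F, B8=T
every size-1 subset falls short of the 13 outcomes (best: 8/13)
every size-2 subset falls short of the 13 outcomes (best: 11/13)
the canonical winner is {1, 2, 4}: size 3, full 13-outcome coverage, earliest index list among size-3 covers
Answer: 3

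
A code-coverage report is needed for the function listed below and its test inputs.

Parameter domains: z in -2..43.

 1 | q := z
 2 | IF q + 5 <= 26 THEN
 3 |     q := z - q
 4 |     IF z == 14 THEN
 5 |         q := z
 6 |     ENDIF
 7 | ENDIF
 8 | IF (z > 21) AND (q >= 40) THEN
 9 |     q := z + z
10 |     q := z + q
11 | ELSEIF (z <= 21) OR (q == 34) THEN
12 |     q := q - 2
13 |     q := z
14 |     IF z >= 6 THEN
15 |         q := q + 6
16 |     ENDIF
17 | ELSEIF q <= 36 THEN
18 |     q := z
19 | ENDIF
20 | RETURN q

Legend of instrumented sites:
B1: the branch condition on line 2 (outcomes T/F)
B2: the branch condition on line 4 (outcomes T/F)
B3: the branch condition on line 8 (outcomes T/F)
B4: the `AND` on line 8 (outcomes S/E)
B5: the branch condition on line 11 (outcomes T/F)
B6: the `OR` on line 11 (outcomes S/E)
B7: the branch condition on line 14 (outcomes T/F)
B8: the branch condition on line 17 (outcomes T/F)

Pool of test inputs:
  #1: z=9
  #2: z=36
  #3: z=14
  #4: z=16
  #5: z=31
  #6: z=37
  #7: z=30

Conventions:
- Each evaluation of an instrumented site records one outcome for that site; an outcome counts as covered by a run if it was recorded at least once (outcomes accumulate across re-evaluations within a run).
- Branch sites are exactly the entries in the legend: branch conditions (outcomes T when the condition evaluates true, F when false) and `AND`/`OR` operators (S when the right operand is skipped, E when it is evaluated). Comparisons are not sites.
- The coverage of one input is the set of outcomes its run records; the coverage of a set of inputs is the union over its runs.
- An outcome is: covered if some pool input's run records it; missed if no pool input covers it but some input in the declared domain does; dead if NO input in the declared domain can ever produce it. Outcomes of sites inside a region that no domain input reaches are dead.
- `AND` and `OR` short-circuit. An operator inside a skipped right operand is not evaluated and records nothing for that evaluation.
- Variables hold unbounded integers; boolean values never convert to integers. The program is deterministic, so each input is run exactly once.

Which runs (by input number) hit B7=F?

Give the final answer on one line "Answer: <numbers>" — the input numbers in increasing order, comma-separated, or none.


input #1 (z=9): misses B7=F
input #2 (z=36): misses B7=F
input #3 (z=14): misses B7=F
input #4 (z=16): misses B7=F
input #5 (z=31): misses B7=F
input #6 (z=37): misses B7=F
input #7 (z=30): misses B7=F
Answer: none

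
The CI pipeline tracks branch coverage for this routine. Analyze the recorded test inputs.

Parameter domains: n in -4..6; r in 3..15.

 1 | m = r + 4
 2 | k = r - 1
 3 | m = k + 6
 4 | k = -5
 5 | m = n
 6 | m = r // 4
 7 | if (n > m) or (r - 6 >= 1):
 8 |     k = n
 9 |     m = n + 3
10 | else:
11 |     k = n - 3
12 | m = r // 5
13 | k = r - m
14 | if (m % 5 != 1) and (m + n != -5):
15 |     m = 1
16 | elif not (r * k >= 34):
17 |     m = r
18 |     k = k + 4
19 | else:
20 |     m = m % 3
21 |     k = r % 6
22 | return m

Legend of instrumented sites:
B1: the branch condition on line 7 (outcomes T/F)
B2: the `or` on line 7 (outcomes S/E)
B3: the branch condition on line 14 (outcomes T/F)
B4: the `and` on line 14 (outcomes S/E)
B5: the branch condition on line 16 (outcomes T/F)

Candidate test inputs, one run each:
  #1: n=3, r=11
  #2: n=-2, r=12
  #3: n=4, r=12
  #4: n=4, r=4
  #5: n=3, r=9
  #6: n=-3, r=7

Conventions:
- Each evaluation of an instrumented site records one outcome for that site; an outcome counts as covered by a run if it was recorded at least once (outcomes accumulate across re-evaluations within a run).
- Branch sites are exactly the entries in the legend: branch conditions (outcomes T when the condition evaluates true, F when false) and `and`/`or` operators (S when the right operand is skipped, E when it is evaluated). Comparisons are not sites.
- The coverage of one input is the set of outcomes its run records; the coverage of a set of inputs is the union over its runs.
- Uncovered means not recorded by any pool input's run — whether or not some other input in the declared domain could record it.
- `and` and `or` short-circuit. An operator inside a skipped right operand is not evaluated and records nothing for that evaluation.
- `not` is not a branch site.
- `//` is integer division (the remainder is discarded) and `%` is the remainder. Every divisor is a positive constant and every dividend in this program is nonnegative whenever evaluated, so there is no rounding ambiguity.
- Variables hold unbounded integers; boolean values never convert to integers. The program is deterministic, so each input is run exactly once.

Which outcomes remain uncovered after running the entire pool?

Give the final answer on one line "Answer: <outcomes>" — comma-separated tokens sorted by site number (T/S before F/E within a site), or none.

test 1 (n=3, r=11) fires B2->S, B1->T, B4->E, B3->T; hits B1=T, B2=S, B3=T, B4=E
test 2 (n=-2, r=12) fires B2->E, B1->T, B4->E, B3->T; hits B1=T, B2=E, B3=T, B4=E
test 3 (n=4, r=12) fires B2->S, B1->T, B4->E, B3->T; hits B1=T, B2=S, B3=T, B4=E
test 4 (n=4, r=4) fires B2->S, B1->T, B4->E, B3->T; hits B1=T, B2=S, B3=T, B4=E
test 5 (n=3, r=9) fires B2->S, B1->T, B4->S, B3->F, B5->F; hits B1=T, B2=S, B3=F, B4=S, B5=F
test 6 (n=-3, r=7) fires B2->E, B1->T, B4->S, B3->F, B5->F; hits B1=T, B2=E, B3=F, B4=S, B5=F
union over the pool: B1=T, B2=S, B2=E, B3=T, B3=F, B4=S, B4=E, B5=F
uncovered (2 of 10): B1=F, B5=T

Answer: B1=F, B5=T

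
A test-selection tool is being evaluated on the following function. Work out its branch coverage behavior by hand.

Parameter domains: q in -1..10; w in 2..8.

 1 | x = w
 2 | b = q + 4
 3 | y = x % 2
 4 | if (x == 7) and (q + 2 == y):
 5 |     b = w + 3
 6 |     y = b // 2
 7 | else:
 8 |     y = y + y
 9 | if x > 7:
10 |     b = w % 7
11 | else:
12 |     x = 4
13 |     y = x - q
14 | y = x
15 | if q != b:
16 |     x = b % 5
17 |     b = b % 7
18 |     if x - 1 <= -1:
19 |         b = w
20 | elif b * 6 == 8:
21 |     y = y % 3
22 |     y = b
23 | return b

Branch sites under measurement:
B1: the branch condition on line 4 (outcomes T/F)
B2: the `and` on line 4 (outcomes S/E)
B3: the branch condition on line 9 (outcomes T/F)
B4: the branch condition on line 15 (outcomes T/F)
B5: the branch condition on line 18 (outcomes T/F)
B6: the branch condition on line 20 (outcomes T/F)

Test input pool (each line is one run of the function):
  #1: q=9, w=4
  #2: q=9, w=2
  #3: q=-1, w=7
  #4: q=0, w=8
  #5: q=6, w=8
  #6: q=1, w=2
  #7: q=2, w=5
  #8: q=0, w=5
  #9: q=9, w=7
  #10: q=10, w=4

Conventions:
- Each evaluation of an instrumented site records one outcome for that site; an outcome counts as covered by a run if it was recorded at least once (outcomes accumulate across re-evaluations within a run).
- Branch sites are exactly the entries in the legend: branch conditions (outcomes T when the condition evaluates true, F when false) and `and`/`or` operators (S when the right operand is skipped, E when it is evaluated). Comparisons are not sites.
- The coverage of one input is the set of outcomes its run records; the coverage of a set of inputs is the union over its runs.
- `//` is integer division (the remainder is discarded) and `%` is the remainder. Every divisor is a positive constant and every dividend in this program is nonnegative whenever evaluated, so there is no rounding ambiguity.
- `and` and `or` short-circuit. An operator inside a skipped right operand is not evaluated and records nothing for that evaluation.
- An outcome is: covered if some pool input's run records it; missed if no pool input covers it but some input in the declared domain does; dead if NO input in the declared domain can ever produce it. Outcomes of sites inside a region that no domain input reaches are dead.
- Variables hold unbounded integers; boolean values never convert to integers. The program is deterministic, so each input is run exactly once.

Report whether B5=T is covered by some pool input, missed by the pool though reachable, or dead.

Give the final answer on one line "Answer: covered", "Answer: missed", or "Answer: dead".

B5=T is recorded by pool input(s) 3, 6 -> covered

Answer: covered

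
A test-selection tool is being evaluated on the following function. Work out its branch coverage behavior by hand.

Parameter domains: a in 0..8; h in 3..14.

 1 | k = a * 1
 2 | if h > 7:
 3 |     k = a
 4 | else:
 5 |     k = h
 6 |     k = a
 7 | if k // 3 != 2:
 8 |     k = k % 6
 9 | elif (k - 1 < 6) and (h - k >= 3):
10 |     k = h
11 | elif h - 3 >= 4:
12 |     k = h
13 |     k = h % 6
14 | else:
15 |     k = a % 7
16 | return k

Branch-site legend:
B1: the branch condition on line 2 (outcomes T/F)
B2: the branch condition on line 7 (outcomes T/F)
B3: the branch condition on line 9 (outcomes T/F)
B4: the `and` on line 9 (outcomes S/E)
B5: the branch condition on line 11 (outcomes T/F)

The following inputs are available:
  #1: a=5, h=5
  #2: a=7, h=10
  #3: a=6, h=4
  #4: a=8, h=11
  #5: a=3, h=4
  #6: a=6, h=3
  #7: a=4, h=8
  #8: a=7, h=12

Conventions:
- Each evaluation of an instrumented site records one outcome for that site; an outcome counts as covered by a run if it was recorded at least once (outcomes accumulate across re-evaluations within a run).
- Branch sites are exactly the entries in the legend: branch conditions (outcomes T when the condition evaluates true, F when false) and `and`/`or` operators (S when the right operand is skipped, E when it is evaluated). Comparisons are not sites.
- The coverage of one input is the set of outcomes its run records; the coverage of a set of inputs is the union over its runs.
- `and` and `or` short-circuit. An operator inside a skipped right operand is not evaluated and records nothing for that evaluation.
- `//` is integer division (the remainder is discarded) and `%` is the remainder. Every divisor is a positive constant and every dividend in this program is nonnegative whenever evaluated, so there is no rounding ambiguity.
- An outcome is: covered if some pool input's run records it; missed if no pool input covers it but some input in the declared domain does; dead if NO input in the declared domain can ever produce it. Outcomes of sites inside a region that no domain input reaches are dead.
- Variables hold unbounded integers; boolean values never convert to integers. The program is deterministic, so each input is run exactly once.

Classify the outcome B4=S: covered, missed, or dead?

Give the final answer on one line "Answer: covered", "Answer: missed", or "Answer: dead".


B4=S is recorded by pool input(s) 2, 4, 8 -> covered
Answer: covered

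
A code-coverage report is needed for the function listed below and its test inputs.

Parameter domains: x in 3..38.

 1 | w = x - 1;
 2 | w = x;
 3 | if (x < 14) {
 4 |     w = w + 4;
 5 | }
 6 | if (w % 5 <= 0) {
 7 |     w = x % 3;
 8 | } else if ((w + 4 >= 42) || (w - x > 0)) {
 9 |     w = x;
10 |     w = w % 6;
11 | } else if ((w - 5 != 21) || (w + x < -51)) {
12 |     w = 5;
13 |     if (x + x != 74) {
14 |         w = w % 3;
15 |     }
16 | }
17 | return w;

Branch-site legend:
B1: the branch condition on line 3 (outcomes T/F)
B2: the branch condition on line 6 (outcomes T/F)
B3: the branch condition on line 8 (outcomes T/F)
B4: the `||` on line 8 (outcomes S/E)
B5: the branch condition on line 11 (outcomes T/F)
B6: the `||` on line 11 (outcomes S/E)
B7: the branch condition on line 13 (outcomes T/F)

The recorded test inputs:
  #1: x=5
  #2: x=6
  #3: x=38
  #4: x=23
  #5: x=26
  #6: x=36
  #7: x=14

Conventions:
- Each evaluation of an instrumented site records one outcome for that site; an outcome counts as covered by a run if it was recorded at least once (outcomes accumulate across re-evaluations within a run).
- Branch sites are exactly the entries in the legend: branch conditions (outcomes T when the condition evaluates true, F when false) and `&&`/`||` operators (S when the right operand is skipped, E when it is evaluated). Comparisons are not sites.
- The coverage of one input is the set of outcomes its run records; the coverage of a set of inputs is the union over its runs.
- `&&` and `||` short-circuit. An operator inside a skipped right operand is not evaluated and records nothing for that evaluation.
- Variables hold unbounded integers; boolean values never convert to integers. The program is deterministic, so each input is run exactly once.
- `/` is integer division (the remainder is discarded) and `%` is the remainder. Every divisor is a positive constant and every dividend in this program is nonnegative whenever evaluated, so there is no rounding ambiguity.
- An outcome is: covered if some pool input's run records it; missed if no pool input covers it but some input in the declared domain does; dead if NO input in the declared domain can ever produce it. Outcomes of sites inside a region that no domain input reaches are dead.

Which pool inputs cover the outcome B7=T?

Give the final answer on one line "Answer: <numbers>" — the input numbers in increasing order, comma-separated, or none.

input #1 (x=5): misses B7=T
input #2 (x=6): misses B7=T
input #3 (x=38): misses B7=T
input #4 (x=23): covers B7=T
input #5 (x=26): misses B7=T
input #6 (x=36): covers B7=T
input #7 (x=14): covers B7=T

Answer: 4, 6, 7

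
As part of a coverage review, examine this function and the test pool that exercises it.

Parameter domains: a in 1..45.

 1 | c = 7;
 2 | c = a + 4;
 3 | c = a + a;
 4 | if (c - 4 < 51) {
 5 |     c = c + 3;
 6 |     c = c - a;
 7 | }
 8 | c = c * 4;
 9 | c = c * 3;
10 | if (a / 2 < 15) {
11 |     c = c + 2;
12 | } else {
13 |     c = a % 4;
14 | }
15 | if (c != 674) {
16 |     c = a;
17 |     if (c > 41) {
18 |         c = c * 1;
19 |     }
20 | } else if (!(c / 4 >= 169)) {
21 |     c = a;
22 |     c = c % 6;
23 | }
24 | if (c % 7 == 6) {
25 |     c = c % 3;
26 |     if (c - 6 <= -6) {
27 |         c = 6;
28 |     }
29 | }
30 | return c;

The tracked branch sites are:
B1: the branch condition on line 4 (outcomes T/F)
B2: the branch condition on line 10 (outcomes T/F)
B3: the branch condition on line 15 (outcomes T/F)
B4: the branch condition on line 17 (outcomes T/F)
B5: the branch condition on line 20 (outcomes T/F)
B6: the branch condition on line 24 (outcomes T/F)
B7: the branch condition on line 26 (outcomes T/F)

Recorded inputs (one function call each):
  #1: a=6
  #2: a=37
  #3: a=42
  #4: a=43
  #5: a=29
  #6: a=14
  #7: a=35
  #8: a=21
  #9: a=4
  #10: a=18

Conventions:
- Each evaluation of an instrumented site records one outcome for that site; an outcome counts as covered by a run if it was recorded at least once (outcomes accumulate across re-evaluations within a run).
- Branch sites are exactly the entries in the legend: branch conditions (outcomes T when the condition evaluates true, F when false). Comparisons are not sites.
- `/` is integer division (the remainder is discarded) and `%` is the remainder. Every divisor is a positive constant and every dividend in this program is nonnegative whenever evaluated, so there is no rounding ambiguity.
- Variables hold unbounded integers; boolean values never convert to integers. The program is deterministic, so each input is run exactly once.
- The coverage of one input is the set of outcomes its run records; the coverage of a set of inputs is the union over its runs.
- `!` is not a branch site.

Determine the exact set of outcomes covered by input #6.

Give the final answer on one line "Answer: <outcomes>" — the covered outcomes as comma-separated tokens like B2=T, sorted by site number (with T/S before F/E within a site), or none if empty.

Tracing the run of input #6 (a=14):
  B1->T, B2->T, B3->T, B4->F, B6->F
distinct outcomes covered: B1=T, B2=T, B3=T, B4=F, B6=F

Answer: B1=T, B2=T, B3=T, B4=F, B6=F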